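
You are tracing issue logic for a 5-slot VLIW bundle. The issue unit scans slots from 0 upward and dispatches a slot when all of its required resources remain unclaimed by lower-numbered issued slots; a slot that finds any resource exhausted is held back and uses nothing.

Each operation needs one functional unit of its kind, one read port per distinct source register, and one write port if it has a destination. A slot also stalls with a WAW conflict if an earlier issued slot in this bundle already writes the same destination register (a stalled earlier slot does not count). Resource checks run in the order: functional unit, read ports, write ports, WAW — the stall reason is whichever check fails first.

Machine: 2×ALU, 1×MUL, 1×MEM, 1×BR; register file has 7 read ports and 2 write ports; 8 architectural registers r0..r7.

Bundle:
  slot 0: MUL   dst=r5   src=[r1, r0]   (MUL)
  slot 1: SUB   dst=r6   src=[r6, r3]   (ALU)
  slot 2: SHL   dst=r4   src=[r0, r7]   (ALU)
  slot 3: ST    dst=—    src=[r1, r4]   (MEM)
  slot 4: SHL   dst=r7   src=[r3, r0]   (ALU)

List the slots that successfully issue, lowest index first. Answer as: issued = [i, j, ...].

slot 0 (MUL): ISSUE — free A2,Mu0,Ld1,B1 rp5 wp1
slot 1 (ALU): ISSUE — free A1,Mu0,Ld1,B1 rp3 wp0
slot 2 (ALU): stall WR_PORT — free A1,Mu0,Ld1,B1 rp3 wp0
slot 3 (MEM): ISSUE — free A1,Mu0,Ld0,B1 rp1 wp0
slot 4 (ALU): stall RD_PORT — free A1,Mu0,Ld0,B1 rp1 wp0

issued = [0, 1, 3]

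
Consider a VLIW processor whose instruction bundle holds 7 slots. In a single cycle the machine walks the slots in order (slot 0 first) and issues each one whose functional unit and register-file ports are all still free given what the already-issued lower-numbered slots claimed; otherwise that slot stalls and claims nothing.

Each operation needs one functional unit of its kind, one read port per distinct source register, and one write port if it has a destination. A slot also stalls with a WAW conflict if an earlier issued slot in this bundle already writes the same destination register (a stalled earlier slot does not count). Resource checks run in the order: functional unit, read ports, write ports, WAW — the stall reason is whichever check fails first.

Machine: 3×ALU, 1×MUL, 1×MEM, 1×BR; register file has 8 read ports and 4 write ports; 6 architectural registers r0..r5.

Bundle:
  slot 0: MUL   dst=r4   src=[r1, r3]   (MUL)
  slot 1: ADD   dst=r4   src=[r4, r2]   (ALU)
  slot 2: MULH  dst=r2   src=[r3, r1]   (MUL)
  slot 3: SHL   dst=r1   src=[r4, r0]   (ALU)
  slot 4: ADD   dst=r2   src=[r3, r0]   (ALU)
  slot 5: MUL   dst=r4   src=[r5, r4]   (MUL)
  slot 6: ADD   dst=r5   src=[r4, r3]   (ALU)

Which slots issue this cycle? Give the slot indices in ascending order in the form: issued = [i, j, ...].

issued = [0, 3, 4, 6]

[0] MUL needs rd=2 wr=1: ok; after: ALU=3 MUL=0 MEM=1 BR=1, R=6, W=3
[1] ALU needs rd=2 wr=1: WAW; after: ALU=3 MUL=0 MEM=1 BR=1, R=6, W=3
[2] MUL needs rd=2 wr=1: FU; after: ALU=3 MUL=0 MEM=1 BR=1, R=6, W=3
[3] ALU needs rd=2 wr=1: ok; after: ALU=2 MUL=0 MEM=1 BR=1, R=4, W=2
[4] ALU needs rd=2 wr=1: ok; after: ALU=1 MUL=0 MEM=1 BR=1, R=2, W=1
[5] MUL needs rd=2 wr=1: FU; after: ALU=1 MUL=0 MEM=1 BR=1, R=2, W=1
[6] ALU needs rd=2 wr=1: ok; after: ALU=0 MUL=0 MEM=1 BR=1, R=0, W=0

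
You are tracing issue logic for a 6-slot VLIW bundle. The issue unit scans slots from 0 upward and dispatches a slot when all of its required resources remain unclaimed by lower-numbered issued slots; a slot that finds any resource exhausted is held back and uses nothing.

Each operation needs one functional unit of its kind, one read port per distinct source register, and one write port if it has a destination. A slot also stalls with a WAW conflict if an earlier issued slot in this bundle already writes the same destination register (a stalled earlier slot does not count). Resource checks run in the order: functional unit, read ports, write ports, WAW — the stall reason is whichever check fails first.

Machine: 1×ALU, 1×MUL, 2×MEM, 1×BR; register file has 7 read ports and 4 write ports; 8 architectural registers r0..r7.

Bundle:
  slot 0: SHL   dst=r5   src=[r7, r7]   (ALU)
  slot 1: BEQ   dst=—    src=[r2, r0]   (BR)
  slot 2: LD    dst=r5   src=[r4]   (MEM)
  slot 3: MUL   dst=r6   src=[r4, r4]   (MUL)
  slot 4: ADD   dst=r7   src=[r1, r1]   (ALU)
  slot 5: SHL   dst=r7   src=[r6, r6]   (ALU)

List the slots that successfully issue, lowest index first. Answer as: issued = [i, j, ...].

  0. ALU→r5 ⇒ go  {0A/1Mu/2Ld/1B | 6r 3w}
  1. BR ⇒ go  {0A/1Mu/2Ld/0B | 4r 3w}
  2. MEM→r5 ⇒ no(WAW)  {0A/1Mu/2Ld/0B | 4r 3w}
  3. MUL→r6 ⇒ go  {0A/0Mu/2Ld/0B | 3r 2w}
  4. ALU→r7 ⇒ no(FU)  {0A/0Mu/2Ld/0B | 3r 2w}
  5. ALU→r7 ⇒ no(FU)  {0A/0Mu/2Ld/0B | 3r 2w}

issued = [0, 1, 3]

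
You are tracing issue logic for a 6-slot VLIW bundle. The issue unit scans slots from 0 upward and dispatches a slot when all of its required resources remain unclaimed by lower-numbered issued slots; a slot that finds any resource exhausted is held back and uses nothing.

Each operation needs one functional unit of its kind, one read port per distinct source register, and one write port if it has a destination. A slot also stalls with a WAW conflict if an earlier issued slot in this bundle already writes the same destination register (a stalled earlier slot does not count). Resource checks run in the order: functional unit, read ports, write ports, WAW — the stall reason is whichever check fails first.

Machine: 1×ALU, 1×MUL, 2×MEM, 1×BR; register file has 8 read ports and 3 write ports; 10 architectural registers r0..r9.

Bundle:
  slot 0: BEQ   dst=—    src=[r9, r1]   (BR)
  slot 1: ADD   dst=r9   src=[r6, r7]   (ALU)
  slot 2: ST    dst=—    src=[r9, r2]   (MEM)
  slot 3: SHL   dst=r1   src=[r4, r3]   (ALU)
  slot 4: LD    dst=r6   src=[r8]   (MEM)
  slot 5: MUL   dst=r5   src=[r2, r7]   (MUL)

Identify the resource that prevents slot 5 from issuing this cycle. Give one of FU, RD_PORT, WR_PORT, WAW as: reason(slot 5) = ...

reason(slot 5) = RD_PORT

  0. BR ⇒ go  {1A/1Mu/2Ld/0B | 6r 3w}
  1. ALU→r9 ⇒ go  {0A/1Mu/2Ld/0B | 4r 2w}
  2. MEM ⇒ go  {0A/1Mu/1Ld/0B | 2r 2w}
  3. ALU→r1 ⇒ no(FU)  {0A/1Mu/1Ld/0B | 2r 2w}
  4. MEM→r6 ⇒ go  {0A/1Mu/0Ld/0B | 1r 1w}
  5. MUL→r5 ⇒ no(RD_PORT)  {0A/1Mu/0Ld/0B | 1r 1w}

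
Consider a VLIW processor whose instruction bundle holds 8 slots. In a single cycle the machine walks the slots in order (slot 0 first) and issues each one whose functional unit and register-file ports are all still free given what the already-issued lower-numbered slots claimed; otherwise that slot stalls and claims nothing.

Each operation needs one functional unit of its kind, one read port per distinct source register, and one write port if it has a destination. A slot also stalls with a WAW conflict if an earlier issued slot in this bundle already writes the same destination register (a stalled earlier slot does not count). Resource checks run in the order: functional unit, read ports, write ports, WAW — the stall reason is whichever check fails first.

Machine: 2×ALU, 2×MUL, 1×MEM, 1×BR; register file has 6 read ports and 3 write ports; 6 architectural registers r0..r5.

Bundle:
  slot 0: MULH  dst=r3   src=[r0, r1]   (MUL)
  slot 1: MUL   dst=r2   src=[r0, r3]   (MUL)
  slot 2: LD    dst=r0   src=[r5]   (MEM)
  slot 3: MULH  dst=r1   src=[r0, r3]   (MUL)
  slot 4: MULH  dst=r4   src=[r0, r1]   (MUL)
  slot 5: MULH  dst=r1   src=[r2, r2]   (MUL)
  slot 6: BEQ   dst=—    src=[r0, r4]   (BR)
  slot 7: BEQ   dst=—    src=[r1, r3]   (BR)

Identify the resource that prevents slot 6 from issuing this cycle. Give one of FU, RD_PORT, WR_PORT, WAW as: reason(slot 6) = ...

  0. MUL→r3 ⇒ go  {2A/1Mu/1Ld/1B | 4r 2w}
  1. MUL→r2 ⇒ go  {2A/0Mu/1Ld/1B | 2r 1w}
  2. MEM→r0 ⇒ go  {2A/0Mu/0Ld/1B | 1r 0w}
  3. MUL→r1 ⇒ no(FU)  {2A/0Mu/0Ld/1B | 1r 0w}
  4. MUL→r4 ⇒ no(FU)  {2A/0Mu/0Ld/1B | 1r 0w}
  5. MUL→r1 ⇒ no(FU)  {2A/0Mu/0Ld/1B | 1r 0w}
  6. BR ⇒ no(RD_PORT)  {2A/0Mu/0Ld/1B | 1r 0w}
  7. BR ⇒ no(RD_PORT)  {2A/0Mu/0Ld/1B | 1r 0w}

reason(slot 6) = RD_PORT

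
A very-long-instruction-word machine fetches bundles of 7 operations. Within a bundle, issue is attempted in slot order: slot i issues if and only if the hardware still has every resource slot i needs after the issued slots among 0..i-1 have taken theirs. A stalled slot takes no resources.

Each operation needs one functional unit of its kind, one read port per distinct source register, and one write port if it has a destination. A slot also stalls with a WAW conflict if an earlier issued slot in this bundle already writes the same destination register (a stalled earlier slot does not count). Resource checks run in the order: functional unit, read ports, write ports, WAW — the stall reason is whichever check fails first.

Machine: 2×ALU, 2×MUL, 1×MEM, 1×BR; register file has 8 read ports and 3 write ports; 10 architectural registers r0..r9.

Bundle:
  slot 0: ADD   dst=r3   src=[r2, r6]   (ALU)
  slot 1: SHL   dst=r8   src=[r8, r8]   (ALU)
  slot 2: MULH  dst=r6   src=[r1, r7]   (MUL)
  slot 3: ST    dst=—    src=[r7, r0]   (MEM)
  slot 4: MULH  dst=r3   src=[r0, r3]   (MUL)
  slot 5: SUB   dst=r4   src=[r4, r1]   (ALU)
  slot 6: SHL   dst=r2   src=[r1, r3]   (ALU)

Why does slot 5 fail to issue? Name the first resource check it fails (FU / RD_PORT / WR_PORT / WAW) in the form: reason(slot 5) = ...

slot 0 (ALU): ISSUE — free A1,Mu2,Ld1,B1 rp6 wp2
slot 1 (ALU): ISSUE — free A0,Mu2,Ld1,B1 rp5 wp1
slot 2 (MUL): ISSUE — free A0,Mu1,Ld1,B1 rp3 wp0
slot 3 (MEM): ISSUE — free A0,Mu1,Ld0,B1 rp1 wp0
slot 4 (MUL): stall RD_PORT — free A0,Mu1,Ld0,B1 rp1 wp0
slot 5 (ALU): stall FU — free A0,Mu1,Ld0,B1 rp1 wp0
slot 6 (ALU): stall FU — free A0,Mu1,Ld0,B1 rp1 wp0

reason(slot 5) = FU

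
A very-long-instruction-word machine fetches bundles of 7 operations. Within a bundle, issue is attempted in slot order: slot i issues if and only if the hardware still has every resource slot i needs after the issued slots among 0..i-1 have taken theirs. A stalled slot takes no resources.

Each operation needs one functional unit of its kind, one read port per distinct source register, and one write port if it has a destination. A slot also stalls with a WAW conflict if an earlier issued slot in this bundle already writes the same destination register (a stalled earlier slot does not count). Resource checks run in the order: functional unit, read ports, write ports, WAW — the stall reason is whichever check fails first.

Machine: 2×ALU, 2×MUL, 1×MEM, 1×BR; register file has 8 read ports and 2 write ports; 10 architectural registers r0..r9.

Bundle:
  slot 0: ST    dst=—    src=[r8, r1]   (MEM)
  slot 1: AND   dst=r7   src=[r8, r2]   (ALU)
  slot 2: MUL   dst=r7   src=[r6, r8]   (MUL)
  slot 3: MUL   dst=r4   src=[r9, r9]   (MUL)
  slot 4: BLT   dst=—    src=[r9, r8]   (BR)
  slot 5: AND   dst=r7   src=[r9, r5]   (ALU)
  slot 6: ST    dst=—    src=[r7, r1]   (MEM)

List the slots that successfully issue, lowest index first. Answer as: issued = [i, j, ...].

issued = [0, 1, 3, 4]

(0) want 1×MEM +2rd +0wr — yes → AL2|MU2|ME0|BR1|rd6|wr2
(1) want 1×ALU +2rd +1wr — yes → AL1|MU2|ME0|BR1|rd4|wr1
(2) want 1×MUL +2rd +1wr — WAW → AL1|MU2|ME0|BR1|rd4|wr1
(3) want 1×MUL +1rd +1wr — yes → AL1|MU1|ME0|BR1|rd3|wr0
(4) want 1×BR +2rd +0wr — yes → AL1|MU1|ME0|BR0|rd1|wr0
(5) want 1×ALU +2rd +1wr — RD_PORT → AL1|MU1|ME0|BR0|rd1|wr0
(6) want 1×MEM +2rd +0wr — FU → AL1|MU1|ME0|BR0|rd1|wr0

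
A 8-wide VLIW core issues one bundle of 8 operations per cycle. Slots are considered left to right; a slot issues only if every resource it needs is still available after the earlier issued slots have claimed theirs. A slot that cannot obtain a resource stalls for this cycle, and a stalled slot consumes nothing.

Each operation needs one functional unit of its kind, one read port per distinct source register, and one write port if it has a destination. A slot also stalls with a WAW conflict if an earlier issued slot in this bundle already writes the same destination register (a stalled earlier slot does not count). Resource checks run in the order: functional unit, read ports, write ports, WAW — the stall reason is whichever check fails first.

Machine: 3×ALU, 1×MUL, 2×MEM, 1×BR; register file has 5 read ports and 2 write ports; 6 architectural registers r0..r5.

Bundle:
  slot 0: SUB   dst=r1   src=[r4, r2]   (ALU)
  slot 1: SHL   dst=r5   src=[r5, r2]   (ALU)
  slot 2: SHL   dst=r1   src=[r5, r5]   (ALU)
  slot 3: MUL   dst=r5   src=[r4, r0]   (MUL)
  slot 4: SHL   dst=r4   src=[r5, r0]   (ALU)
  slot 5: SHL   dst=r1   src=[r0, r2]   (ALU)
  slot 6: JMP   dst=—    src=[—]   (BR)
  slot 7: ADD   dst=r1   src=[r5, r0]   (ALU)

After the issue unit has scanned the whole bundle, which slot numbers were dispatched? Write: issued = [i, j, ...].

issued = [0, 1, 6]

(0) want 1×ALU +2rd +1wr — yes → AL2|MU1|ME2|BR1|rd3|wr1
(1) want 1×ALU +2rd +1wr — yes → AL1|MU1|ME2|BR1|rd1|wr0
(2) want 1×ALU +1rd +1wr — WR_PORT → AL1|MU1|ME2|BR1|rd1|wr0
(3) want 1×MUL +2rd +1wr — RD_PORT → AL1|MU1|ME2|BR1|rd1|wr0
(4) want 1×ALU +2rd +1wr — RD_PORT → AL1|MU1|ME2|BR1|rd1|wr0
(5) want 1×ALU +2rd +1wr — RD_PORT → AL1|MU1|ME2|BR1|rd1|wr0
(6) want 1×BR +0rd +0wr — yes → AL1|MU1|ME2|BR0|rd1|wr0
(7) want 1×ALU +2rd +1wr — RD_PORT → AL1|MU1|ME2|BR0|rd1|wr0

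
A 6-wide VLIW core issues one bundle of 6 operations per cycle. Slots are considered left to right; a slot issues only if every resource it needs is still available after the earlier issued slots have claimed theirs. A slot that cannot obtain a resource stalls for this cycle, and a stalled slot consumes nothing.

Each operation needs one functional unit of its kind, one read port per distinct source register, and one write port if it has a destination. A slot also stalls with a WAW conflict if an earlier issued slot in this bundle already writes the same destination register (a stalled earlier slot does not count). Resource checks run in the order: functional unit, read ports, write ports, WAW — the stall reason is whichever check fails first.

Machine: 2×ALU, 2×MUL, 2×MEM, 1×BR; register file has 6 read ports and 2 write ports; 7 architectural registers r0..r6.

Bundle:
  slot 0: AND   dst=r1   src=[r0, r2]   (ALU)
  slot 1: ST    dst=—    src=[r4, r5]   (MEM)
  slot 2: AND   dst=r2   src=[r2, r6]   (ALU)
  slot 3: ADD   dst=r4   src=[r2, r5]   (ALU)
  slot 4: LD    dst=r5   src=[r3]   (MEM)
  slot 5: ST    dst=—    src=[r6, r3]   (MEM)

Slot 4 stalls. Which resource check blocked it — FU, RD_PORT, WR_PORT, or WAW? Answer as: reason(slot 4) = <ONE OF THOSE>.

#0 ALU src=r0,r2 dispatched  <A:1 Mu:2 Ld:2 B:1 rd:4 wr:1>
#1 MEM src=r4,r5 dispatched  <A:1 Mu:2 Ld:1 B:1 rd:2 wr:1>
#2 ALU src=r2,r6 dispatched  <A:0 Mu:2 Ld:1 B:1 rd:0 wr:0>
#3 ALU src=r2,r5 held:FU  <A:0 Mu:2 Ld:1 B:1 rd:0 wr:0>
#4 MEM src=r3 held:RD_PORT  <A:0 Mu:2 Ld:1 B:1 rd:0 wr:0>
#5 MEM src=r6,r3 held:RD_PORT  <A:0 Mu:2 Ld:1 B:1 rd:0 wr:0>

reason(slot 4) = RD_PORT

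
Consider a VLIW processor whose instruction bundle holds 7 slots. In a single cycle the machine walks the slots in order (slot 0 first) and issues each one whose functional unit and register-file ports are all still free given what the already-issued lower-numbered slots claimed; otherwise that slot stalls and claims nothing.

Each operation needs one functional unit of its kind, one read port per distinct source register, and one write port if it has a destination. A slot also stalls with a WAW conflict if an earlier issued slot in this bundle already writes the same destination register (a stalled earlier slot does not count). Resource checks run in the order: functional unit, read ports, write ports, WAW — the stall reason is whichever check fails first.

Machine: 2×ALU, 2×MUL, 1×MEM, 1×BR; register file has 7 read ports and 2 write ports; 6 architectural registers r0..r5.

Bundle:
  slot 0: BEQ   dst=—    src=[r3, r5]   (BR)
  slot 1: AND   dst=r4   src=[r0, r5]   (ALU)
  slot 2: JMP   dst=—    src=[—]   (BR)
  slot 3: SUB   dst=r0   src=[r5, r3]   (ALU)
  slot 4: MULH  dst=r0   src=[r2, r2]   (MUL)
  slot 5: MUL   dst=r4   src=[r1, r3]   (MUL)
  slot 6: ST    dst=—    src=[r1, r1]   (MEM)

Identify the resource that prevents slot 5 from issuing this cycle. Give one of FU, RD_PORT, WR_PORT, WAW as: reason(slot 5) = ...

  0. BR ⇒ go  {2A/2Mu/1Ld/0B | 5r 2w}
  1. ALU→r4 ⇒ go  {1A/2Mu/1Ld/0B | 3r 1w}
  2. BR ⇒ no(FU)  {1A/2Mu/1Ld/0B | 3r 1w}
  3. ALU→r0 ⇒ go  {0A/2Mu/1Ld/0B | 1r 0w}
  4. MUL→r0 ⇒ no(WR_PORT)  {0A/2Mu/1Ld/0B | 1r 0w}
  5. MUL→r4 ⇒ no(RD_PORT)  {0A/2Mu/1Ld/0B | 1r 0w}
  6. MEM ⇒ go  {0A/2Mu/0Ld/0B | 0r 0w}

reason(slot 5) = RD_PORT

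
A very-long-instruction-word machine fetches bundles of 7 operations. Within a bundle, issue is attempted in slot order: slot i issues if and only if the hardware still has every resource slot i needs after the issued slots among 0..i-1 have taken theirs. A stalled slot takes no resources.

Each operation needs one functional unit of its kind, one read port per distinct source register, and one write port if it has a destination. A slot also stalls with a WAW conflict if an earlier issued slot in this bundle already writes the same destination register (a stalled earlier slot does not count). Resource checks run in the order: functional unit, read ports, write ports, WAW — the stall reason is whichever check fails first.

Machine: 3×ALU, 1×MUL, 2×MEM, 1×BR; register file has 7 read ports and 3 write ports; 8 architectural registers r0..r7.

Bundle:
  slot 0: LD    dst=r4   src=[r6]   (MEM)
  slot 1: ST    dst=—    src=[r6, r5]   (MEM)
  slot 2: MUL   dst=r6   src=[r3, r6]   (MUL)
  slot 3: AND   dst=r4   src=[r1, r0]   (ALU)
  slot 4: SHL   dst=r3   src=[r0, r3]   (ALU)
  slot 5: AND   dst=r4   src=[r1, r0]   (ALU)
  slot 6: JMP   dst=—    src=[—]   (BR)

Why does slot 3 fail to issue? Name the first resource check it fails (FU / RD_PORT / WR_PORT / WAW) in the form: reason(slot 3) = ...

reason(slot 3) = WAW

#0 MEM src=r6 dispatched  <A:3 Mu:1 Ld:1 B:1 rd:6 wr:2>
#1 MEM src=r6,r5 dispatched  <A:3 Mu:1 Ld:0 B:1 rd:4 wr:2>
#2 MUL src=r3,r6 dispatched  <A:3 Mu:0 Ld:0 B:1 rd:2 wr:1>
#3 ALU src=r1,r0 held:WAW  <A:3 Mu:0 Ld:0 B:1 rd:2 wr:1>
#4 ALU src=r0,r3 dispatched  <A:2 Mu:0 Ld:0 B:1 rd:0 wr:0>
#5 ALU src=r1,r0 held:RD_PORT  <A:2 Mu:0 Ld:0 B:1 rd:0 wr:0>
#6 BR src=- dispatched  <A:2 Mu:0 Ld:0 B:0 rd:0 wr:0>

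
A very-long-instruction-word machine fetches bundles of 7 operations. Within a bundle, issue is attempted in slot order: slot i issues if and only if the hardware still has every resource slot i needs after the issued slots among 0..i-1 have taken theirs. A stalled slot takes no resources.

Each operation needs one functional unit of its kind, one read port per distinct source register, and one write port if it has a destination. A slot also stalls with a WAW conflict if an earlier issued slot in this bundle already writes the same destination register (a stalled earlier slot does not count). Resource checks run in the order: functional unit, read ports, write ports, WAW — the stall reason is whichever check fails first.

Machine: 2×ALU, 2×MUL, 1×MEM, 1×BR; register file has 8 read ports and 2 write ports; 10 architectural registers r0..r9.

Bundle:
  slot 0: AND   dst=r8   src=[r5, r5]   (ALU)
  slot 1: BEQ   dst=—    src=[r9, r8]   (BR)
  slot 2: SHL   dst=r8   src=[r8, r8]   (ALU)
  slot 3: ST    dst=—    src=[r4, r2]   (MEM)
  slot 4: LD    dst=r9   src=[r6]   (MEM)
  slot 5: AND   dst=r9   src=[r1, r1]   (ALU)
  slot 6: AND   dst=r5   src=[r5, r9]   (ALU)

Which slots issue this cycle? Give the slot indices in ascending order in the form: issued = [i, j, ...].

  0. ALU→r8 ⇒ go  {1A/2Mu/1Ld/1B | 7r 1w}
  1. BR ⇒ go  {1A/2Mu/1Ld/0B | 5r 1w}
  2. ALU→r8 ⇒ no(WAW)  {1A/2Mu/1Ld/0B | 5r 1w}
  3. MEM ⇒ go  {1A/2Mu/0Ld/0B | 3r 1w}
  4. MEM→r9 ⇒ no(FU)  {1A/2Mu/0Ld/0B | 3r 1w}
  5. ALU→r9 ⇒ go  {0A/2Mu/0Ld/0B | 2r 0w}
  6. ALU→r5 ⇒ no(FU)  {0A/2Mu/0Ld/0B | 2r 0w}

issued = [0, 1, 3, 5]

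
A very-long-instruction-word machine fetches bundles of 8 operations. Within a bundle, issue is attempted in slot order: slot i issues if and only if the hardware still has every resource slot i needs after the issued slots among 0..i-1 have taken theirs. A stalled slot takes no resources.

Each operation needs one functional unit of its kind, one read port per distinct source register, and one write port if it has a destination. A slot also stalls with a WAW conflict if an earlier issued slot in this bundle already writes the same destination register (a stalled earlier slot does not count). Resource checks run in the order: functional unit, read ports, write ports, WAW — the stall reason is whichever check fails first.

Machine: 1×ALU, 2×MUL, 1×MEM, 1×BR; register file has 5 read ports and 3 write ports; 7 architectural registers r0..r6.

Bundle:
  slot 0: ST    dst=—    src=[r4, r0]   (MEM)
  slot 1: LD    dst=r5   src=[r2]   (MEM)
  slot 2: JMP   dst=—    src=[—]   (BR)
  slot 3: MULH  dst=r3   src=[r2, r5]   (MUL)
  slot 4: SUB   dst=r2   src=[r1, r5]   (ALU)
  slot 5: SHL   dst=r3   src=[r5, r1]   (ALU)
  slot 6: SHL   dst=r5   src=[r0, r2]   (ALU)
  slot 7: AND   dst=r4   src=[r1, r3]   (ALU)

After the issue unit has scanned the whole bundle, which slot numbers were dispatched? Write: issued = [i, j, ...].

[0] MEM needs rd=2 wr=0: ok; after: ALU=1 MUL=2 MEM=0 BR=1, R=3, W=3
[1] MEM needs rd=1 wr=1: FU; after: ALU=1 MUL=2 MEM=0 BR=1, R=3, W=3
[2] BR needs rd=0 wr=0: ok; after: ALU=1 MUL=2 MEM=0 BR=0, R=3, W=3
[3] MUL needs rd=2 wr=1: ok; after: ALU=1 MUL=1 MEM=0 BR=0, R=1, W=2
[4] ALU needs rd=2 wr=1: RD_PORT; after: ALU=1 MUL=1 MEM=0 BR=0, R=1, W=2
[5] ALU needs rd=2 wr=1: RD_PORT; after: ALU=1 MUL=1 MEM=0 BR=0, R=1, W=2
[6] ALU needs rd=2 wr=1: RD_PORT; after: ALU=1 MUL=1 MEM=0 BR=0, R=1, W=2
[7] ALU needs rd=2 wr=1: RD_PORT; after: ALU=1 MUL=1 MEM=0 BR=0, R=1, W=2

issued = [0, 2, 3]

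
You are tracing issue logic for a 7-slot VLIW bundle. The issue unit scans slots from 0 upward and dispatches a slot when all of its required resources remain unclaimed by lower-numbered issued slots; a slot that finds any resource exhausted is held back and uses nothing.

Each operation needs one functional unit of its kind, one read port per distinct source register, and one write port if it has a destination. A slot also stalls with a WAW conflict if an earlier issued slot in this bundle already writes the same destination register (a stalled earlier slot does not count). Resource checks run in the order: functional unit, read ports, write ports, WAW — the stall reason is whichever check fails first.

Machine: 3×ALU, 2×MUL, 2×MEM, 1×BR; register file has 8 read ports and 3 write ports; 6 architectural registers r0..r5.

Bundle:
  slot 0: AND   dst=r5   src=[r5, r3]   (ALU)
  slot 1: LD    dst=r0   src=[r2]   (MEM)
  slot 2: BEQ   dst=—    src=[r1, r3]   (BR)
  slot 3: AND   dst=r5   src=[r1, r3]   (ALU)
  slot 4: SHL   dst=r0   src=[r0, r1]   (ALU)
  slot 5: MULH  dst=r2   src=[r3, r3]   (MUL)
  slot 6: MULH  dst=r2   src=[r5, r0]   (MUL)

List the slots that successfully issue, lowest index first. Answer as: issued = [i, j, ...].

issued = [0, 1, 2, 5]

[0] ALU needs rd=2 wr=1: ok; after: ALU=2 MUL=2 MEM=2 BR=1, R=6, W=2
[1] MEM needs rd=1 wr=1: ok; after: ALU=2 MUL=2 MEM=1 BR=1, R=5, W=1
[2] BR needs rd=2 wr=0: ok; after: ALU=2 MUL=2 MEM=1 BR=0, R=3, W=1
[3] ALU needs rd=2 wr=1: WAW; after: ALU=2 MUL=2 MEM=1 BR=0, R=3, W=1
[4] ALU needs rd=2 wr=1: WAW; after: ALU=2 MUL=2 MEM=1 BR=0, R=3, W=1
[5] MUL needs rd=1 wr=1: ok; after: ALU=2 MUL=1 MEM=1 BR=0, R=2, W=0
[6] MUL needs rd=2 wr=1: WR_PORT; after: ALU=2 MUL=1 MEM=1 BR=0, R=2, W=0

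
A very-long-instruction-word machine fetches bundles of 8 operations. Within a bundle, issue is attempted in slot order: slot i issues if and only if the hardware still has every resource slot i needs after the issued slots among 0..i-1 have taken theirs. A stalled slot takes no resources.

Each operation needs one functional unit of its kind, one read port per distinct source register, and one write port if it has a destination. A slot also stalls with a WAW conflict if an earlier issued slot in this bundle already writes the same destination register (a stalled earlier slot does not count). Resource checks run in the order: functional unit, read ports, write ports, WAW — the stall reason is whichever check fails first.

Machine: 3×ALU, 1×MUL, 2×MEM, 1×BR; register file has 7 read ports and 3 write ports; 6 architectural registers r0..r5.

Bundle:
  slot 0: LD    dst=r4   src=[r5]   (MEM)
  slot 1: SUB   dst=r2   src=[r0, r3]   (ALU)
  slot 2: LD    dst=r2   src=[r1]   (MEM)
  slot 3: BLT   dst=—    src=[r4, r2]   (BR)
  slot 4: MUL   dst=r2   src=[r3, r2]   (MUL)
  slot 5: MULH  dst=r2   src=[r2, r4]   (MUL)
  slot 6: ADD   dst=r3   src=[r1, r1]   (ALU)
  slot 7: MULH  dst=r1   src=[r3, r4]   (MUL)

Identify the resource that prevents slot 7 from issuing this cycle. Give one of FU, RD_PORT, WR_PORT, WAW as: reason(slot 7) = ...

slot 0 (MEM): ISSUE — free A3,Mu1,Ld1,B1 rp6 wp2
slot 1 (ALU): ISSUE — free A2,Mu1,Ld1,B1 rp4 wp1
slot 2 (MEM): stall WAW — free A2,Mu1,Ld1,B1 rp4 wp1
slot 3 (BR): ISSUE — free A2,Mu1,Ld1,B0 rp2 wp1
slot 4 (MUL): stall WAW — free A2,Mu1,Ld1,B0 rp2 wp1
slot 5 (MUL): stall WAW — free A2,Mu1,Ld1,B0 rp2 wp1
slot 6 (ALU): ISSUE — free A1,Mu1,Ld1,B0 rp1 wp0
slot 7 (MUL): stall RD_PORT — free A1,Mu1,Ld1,B0 rp1 wp0

reason(slot 7) = RD_PORT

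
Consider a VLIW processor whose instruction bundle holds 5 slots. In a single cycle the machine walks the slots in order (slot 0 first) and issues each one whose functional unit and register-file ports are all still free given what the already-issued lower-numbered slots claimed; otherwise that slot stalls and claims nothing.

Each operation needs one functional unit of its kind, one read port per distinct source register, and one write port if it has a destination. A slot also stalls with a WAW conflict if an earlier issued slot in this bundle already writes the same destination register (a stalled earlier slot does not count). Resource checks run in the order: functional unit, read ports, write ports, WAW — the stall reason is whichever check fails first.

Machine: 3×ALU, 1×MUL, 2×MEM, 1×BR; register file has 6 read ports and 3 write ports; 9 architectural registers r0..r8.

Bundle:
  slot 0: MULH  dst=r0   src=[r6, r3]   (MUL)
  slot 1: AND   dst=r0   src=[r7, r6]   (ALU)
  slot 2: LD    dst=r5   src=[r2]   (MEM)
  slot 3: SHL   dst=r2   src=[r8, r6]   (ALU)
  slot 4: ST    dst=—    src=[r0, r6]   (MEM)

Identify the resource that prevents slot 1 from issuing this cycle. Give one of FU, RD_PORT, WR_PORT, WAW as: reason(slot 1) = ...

(0) want 1×MUL +2rd +1wr — yes → AL3|MU0|ME2|BR1|rd4|wr2
(1) want 1×ALU +2rd +1wr — WAW → AL3|MU0|ME2|BR1|rd4|wr2
(2) want 1×MEM +1rd +1wr — yes → AL3|MU0|ME1|BR1|rd3|wr1
(3) want 1×ALU +2rd +1wr — yes → AL2|MU0|ME1|BR1|rd1|wr0
(4) want 1×MEM +2rd +0wr — RD_PORT → AL2|MU0|ME1|BR1|rd1|wr0

reason(slot 1) = WAW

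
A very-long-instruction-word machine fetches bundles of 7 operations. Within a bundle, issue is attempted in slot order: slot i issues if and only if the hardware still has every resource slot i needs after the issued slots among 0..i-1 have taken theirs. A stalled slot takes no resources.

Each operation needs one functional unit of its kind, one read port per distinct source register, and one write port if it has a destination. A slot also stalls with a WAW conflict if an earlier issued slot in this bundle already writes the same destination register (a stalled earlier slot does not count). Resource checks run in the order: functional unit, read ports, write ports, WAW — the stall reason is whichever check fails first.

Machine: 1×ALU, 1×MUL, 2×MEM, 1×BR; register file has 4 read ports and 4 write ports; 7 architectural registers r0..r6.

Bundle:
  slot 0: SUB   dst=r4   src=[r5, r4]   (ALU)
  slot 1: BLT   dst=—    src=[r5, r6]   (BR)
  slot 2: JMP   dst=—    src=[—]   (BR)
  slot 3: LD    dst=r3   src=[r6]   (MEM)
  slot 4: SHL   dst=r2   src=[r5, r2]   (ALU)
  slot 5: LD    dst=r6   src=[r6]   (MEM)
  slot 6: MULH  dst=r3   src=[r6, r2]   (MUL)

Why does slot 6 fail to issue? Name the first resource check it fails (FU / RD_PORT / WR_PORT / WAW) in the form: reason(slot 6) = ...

[0] ALU needs rd=2 wr=1: ok; after: ALU=0 MUL=1 MEM=2 BR=1, R=2, W=3
[1] BR needs rd=2 wr=0: ok; after: ALU=0 MUL=1 MEM=2 BR=0, R=0, W=3
[2] BR needs rd=0 wr=0: FU; after: ALU=0 MUL=1 MEM=2 BR=0, R=0, W=3
[3] MEM needs rd=1 wr=1: RD_PORT; after: ALU=0 MUL=1 MEM=2 BR=0, R=0, W=3
[4] ALU needs rd=2 wr=1: FU; after: ALU=0 MUL=1 MEM=2 BR=0, R=0, W=3
[5] MEM needs rd=1 wr=1: RD_PORT; after: ALU=0 MUL=1 MEM=2 BR=0, R=0, W=3
[6] MUL needs rd=2 wr=1: RD_PORT; after: ALU=0 MUL=1 MEM=2 BR=0, R=0, W=3

reason(slot 6) = RD_PORT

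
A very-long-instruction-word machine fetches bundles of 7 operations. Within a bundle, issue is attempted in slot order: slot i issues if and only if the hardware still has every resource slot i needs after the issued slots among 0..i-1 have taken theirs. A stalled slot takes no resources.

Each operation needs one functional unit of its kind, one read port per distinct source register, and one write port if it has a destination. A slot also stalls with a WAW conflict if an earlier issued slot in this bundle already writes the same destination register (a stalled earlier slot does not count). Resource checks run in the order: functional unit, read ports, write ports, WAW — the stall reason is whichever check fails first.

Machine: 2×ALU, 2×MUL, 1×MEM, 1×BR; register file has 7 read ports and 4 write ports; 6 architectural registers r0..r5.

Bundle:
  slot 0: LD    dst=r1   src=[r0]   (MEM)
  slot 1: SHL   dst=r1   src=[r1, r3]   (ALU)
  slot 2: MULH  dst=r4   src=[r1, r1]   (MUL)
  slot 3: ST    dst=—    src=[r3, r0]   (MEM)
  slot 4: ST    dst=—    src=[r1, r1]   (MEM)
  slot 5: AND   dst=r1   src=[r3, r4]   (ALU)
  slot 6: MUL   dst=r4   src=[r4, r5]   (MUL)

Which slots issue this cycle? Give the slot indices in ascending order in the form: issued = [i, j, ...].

issued = [0, 2]

(0) want 1×MEM +1rd +1wr — yes → AL2|MU2|ME0|BR1|rd6|wr3
(1) want 1×ALU +2rd +1wr — WAW → AL2|MU2|ME0|BR1|rd6|wr3
(2) want 1×MUL +1rd +1wr — yes → AL2|MU1|ME0|BR1|rd5|wr2
(3) want 1×MEM +2rd +0wr — FU → AL2|MU1|ME0|BR1|rd5|wr2
(4) want 1×MEM +1rd +0wr — FU → AL2|MU1|ME0|BR1|rd5|wr2
(5) want 1×ALU +2rd +1wr — WAW → AL2|MU1|ME0|BR1|rd5|wr2
(6) want 1×MUL +2rd +1wr — WAW → AL2|MU1|ME0|BR1|rd5|wr2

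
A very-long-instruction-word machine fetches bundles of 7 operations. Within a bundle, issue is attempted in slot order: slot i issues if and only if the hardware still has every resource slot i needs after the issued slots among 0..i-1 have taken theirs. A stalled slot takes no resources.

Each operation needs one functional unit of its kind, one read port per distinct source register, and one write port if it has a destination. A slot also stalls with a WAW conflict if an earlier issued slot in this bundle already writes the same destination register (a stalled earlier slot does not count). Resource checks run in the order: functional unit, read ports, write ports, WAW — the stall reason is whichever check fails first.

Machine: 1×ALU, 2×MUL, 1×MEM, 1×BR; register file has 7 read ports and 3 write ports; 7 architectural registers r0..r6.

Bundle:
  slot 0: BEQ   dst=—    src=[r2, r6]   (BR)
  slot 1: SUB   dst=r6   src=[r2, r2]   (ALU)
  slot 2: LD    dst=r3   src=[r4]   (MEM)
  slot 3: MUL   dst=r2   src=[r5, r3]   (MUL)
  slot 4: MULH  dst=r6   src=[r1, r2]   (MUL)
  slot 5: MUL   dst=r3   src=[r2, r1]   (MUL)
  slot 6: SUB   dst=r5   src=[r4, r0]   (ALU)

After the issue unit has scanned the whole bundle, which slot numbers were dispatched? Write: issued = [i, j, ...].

issued = [0, 1, 2, 3]

  0. BR ⇒ go  {1A/2Mu/1Ld/0B | 5r 3w}
  1. ALU→r6 ⇒ go  {0A/2Mu/1Ld/0B | 4r 2w}
  2. MEM→r3 ⇒ go  {0A/2Mu/0Ld/0B | 3r 1w}
  3. MUL→r2 ⇒ go  {0A/1Mu/0Ld/0B | 1r 0w}
  4. MUL→r6 ⇒ no(RD_PORT)  {0A/1Mu/0Ld/0B | 1r 0w}
  5. MUL→r3 ⇒ no(RD_PORT)  {0A/1Mu/0Ld/0B | 1r 0w}
  6. ALU→r5 ⇒ no(FU)  {0A/1Mu/0Ld/0B | 1r 0w}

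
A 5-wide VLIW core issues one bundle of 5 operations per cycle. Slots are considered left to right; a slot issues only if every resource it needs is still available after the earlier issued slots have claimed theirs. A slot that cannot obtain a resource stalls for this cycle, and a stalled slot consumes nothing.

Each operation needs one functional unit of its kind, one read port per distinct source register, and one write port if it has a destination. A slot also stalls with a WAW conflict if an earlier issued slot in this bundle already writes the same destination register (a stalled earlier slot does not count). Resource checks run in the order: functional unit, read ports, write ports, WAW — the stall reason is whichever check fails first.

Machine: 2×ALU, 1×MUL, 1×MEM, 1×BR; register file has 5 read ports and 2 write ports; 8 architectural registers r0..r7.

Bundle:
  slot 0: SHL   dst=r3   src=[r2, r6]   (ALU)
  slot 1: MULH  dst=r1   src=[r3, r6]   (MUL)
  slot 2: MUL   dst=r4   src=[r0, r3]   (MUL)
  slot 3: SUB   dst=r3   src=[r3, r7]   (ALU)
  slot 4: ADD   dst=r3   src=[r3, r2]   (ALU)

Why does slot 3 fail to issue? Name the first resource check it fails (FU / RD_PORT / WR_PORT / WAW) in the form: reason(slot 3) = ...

#0 ALU src=r2,r6 dispatched  <A:1 Mu:1 Ld:1 B:1 rd:3 wr:1>
#1 MUL src=r3,r6 dispatched  <A:1 Mu:0 Ld:1 B:1 rd:1 wr:0>
#2 MUL src=r0,r3 held:FU  <A:1 Mu:0 Ld:1 B:1 rd:1 wr:0>
#3 ALU src=r3,r7 held:RD_PORT  <A:1 Mu:0 Ld:1 B:1 rd:1 wr:0>
#4 ALU src=r3,r2 held:RD_PORT  <A:1 Mu:0 Ld:1 B:1 rd:1 wr:0>

reason(slot 3) = RD_PORT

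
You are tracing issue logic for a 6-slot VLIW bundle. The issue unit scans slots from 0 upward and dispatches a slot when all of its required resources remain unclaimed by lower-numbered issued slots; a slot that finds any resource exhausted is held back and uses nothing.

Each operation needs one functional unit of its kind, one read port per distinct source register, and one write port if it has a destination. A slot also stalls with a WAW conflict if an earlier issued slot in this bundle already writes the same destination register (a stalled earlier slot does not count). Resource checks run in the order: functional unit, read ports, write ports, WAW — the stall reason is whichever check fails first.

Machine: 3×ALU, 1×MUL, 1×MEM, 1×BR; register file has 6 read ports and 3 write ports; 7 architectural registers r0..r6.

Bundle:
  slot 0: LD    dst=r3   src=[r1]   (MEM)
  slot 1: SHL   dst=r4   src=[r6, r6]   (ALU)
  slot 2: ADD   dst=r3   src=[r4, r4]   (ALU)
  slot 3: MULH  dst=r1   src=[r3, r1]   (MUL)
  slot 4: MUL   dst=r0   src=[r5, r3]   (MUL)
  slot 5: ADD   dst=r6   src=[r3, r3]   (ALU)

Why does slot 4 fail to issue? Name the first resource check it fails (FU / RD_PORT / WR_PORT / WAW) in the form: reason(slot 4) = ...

reason(slot 4) = FU

slot 0 (MEM): ISSUE — free A3,Mu1,Ld0,B1 rp5 wp2
slot 1 (ALU): ISSUE — free A2,Mu1,Ld0,B1 rp4 wp1
slot 2 (ALU): stall WAW — free A2,Mu1,Ld0,B1 rp4 wp1
slot 3 (MUL): ISSUE — free A2,Mu0,Ld0,B1 rp2 wp0
slot 4 (MUL): stall FU — free A2,Mu0,Ld0,B1 rp2 wp0
slot 5 (ALU): stall WR_PORT — free A2,Mu0,Ld0,B1 rp2 wp0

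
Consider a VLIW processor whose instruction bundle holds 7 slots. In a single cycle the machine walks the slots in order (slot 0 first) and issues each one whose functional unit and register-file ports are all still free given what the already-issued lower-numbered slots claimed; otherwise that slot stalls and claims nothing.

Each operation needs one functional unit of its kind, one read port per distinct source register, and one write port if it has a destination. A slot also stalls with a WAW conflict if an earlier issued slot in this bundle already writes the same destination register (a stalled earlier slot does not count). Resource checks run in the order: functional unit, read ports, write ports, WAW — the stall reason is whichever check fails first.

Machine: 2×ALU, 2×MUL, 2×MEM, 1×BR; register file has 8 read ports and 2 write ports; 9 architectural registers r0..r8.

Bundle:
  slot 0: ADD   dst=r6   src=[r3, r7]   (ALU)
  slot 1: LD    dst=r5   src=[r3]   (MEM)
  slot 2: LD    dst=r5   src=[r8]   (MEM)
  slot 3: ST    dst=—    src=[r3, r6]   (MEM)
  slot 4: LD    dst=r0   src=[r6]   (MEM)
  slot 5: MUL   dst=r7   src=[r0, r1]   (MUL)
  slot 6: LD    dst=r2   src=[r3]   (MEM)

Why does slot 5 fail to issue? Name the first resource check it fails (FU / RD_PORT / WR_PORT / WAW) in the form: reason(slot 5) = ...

reason(slot 5) = WR_PORT

[0] ALU needs rd=2 wr=1: ok; after: ALU=1 MUL=2 MEM=2 BR=1, R=6, W=1
[1] MEM needs rd=1 wr=1: ok; after: ALU=1 MUL=2 MEM=1 BR=1, R=5, W=0
[2] MEM needs rd=1 wr=1: WR_PORT; after: ALU=1 MUL=2 MEM=1 BR=1, R=5, W=0
[3] MEM needs rd=2 wr=0: ok; after: ALU=1 MUL=2 MEM=0 BR=1, R=3, W=0
[4] MEM needs rd=1 wr=1: FU; after: ALU=1 MUL=2 MEM=0 BR=1, R=3, W=0
[5] MUL needs rd=2 wr=1: WR_PORT; after: ALU=1 MUL=2 MEM=0 BR=1, R=3, W=0
[6] MEM needs rd=1 wr=1: FU; after: ALU=1 MUL=2 MEM=0 BR=1, R=3, W=0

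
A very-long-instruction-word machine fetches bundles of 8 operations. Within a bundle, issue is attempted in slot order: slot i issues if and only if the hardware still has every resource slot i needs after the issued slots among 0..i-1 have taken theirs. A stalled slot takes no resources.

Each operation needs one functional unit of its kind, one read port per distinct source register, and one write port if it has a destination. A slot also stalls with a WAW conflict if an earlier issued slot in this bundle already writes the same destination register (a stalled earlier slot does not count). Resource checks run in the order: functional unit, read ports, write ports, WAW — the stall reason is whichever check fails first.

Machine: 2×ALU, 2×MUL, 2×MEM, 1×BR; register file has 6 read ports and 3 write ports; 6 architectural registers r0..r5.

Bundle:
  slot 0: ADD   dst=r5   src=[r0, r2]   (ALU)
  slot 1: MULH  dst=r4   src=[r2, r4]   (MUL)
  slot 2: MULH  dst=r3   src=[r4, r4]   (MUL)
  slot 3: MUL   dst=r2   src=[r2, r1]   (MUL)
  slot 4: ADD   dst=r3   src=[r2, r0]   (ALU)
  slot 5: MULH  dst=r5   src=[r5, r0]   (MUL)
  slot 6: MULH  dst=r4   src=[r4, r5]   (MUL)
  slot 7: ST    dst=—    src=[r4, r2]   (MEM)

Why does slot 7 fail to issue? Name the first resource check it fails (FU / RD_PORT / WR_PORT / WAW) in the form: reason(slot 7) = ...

reason(slot 7) = RD_PORT

(0) want 1×ALU +2rd +1wr — yes → AL1|MU2|ME2|BR1|rd4|wr2
(1) want 1×MUL +2rd +1wr — yes → AL1|MU1|ME2|BR1|rd2|wr1
(2) want 1×MUL +1rd +1wr — yes → AL1|MU0|ME2|BR1|rd1|wr0
(3) want 1×MUL +2rd +1wr — FU → AL1|MU0|ME2|BR1|rd1|wr0
(4) want 1×ALU +2rd +1wr — RD_PORT → AL1|MU0|ME2|BR1|rd1|wr0
(5) want 1×MUL +2rd +1wr — FU → AL1|MU0|ME2|BR1|rd1|wr0
(6) want 1×MUL +2rd +1wr — FU → AL1|MU0|ME2|BR1|rd1|wr0
(7) want 1×MEM +2rd +0wr — RD_PORT → AL1|MU0|ME2|BR1|rd1|wr0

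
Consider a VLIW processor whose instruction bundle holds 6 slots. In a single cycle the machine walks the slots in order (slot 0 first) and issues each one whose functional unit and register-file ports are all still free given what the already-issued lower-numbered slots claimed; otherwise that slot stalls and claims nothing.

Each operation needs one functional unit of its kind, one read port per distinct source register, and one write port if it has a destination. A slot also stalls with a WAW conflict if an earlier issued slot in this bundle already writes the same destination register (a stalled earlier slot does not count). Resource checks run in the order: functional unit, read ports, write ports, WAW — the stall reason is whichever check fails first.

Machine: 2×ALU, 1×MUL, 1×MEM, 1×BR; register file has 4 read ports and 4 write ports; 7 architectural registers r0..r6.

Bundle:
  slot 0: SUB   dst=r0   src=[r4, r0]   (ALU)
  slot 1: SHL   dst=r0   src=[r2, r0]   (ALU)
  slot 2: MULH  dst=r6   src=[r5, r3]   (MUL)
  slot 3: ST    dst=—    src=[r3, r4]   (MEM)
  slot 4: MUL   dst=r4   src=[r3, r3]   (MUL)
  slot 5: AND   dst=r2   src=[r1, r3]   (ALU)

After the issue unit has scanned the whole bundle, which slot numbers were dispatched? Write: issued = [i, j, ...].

slot 0 (ALU): ISSUE — free A1,Mu1,Ld1,B1 rp2 wp3
slot 1 (ALU): stall WAW — free A1,Mu1,Ld1,B1 rp2 wp3
slot 2 (MUL): ISSUE — free A1,Mu0,Ld1,B1 rp0 wp2
slot 3 (MEM): stall RD_PORT — free A1,Mu0,Ld1,B1 rp0 wp2
slot 4 (MUL): stall FU — free A1,Mu0,Ld1,B1 rp0 wp2
slot 5 (ALU): stall RD_PORT — free A1,Mu0,Ld1,B1 rp0 wp2

issued = [0, 2]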